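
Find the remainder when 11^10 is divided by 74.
Use repeated squaring. Binary(10) = 1010. Walk through the bits of the exponent 10 left-to-right: at each bit after the leading one, square the running value, then multiply by 11 if the bit is 1 (always reducing mod 74):
  bit 1 = 1 (leading): start with 11.
  bit 2 = 0: square 11^2 = 121 ≡ 47 (mod 74).
  bit 3 = 1: square 47^2 = 2209 ≡ 63; bit is 1, so multiply 63·11 = 693 ≡ 27 (mod 74).
  bit 4 = 0: square 27^2 = 729 ≡ 63 (mod 74).
Final value: 11^10 ≡ 63 (mod 74).

Final answer: 63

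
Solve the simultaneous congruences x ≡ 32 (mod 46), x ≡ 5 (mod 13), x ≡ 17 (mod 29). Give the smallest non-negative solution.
The moduli 46, 13, 29 are pairwise coprime, so by the CRT there is a unique solution mod 46·13·29 = 17342.
Solve by successive substitution. Start with x ≡ 32 (mod 46).
  Combine with x ≡ 5 (mod 13): write x = 32 + 46·t and require 32 + 46·t ≡ 5 (mod 13), i.e. 46·t ≡ 5 − 32 ≡ 12 (mod 13). Since 46^(−1) ≡ 2 (mod 13) (46 ≡ 7 (mod 13)), t ≡ 2·12 ≡ 11 (mod 13). So x ≡ 32 + 46·11 = 538 (mod 598).
  Combine with x ≡ 17 (mod 29): write x = 538 + 598·t and require 538 + 598·t ≡ 17 (mod 29), i.e. 598·t ≡ 17 − 538 ≡ 1 (mod 29). Since 598^(−1) ≡ 21 (mod 29) (598 ≡ 18 (mod 29)), t ≡ 21·1 ≡ 21 (mod 29). So x ≡ 538 + 598·21 = 13096 (mod 17342).
Unique solution in [0, 17342): x = 13096.

Final answer: x ≡ 13096 (mod 17342); the representative in [0, 17342) is 13096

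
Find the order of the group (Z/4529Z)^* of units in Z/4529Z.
(Z/4529Z)^* consists of the classes a with gcd(a, 4529) = 1, so its order is φ(4529). φ is multiplicative, with φ(p^e) = p^e − p^(e−1). Factorise 4529 = 7 · 647. Then
  φ(4529) = (7 − 1) · (647 − 1) = 6 · 646 = 3876.
Thus |(Z/4529Z)^*| = 3876.

Final answer: |(Z/4529Z)^*| = 3876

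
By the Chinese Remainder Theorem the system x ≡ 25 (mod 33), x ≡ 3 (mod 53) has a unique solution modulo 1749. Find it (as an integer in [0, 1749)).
The moduli 33, 53 are pairwise coprime, so by the CRT there is a unique solution mod 33·53 = 1749.
Solve by successive substitution. Start with x ≡ 25 (mod 33).
  Combine with x ≡ 3 (mod 53): write x = 25 + 33·t and require 25 + 33·t ≡ 3 (mod 53), i.e. 33·t ≡ 3 − 25 ≡ 31 (mod 53). Since 33^(−1) ≡ 45 (mod 53), t ≡ 45·31 ≡ 17 (mod 53). So x ≡ 25 + 33·17 = 586 (mod 1749).
Unique solution in [0, 1749): x = 586.

Final answer: x ≡ 586 (mod 1749); the representative in [0, 1749) is 586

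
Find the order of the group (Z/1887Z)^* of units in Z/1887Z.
|(Z/1887Z)^*| = 1152

(Z/1887Z)^* consists of the classes a with gcd(a, 1887) = 1, so its order is φ(1887). φ is multiplicative, with φ(p^e) = p^e − p^(e−1). Factorise 1887 = 3 · 17 · 37. Then
  φ(1887) = (3 − 1) · (17 − 1) · (37 − 1) = 2 · 16 · 36 = 1152.
Thus |(Z/1887Z)^*| = 1152.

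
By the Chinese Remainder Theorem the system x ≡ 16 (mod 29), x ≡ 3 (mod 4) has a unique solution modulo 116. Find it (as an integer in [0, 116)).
x ≡ 103 (mod 116); the representative in [0, 116) is 103

The moduli 29, 4 are pairwise coprime, so by the CRT there is a unique solution mod 29·4 = 116.
Solve by successive substitution. Start with x ≡ 16 (mod 29).
  Combine with x ≡ 3 (mod 4): write x = 16 + 29·t and require 16 + 29·t ≡ 3 (mod 4), i.e. 29·t ≡ 3 − 16 ≡ 3 (mod 4). Since 29^(−1) ≡ 1 (mod 4) (29 ≡ 1 (mod 4)), t ≡ 1·3 ≡ 3 (mod 4). So x ≡ 16 + 29·3 = 103 (mod 116).
Unique solution in [0, 116): x = 103.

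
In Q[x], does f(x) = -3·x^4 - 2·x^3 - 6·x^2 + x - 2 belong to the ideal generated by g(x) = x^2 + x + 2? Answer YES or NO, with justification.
YES

In Q[x] the ideal (g) consists of all multiples of g, so f ∈ (g) iff g | f, i.e. iff the remainder of f on division by g is 0. Divide f by g (g is monic, so eliminate the leading term of the running remainder at each step):
  leading term -3·x^4: subtract (-3·x^2)·g(x) = -3·x^4 - 3·x^3 - 6·x^2, leaving x^3 + x - 2
  leading term x^3: subtract (x)·g(x) = x^3 + x^2 + 2·x, leaving -x^2 - x - 2
  leading term -x^2: subtract (-1)·g(x) = -x^2 - x - 2, leaving 0
The remainder is 0, so f(x) = g(x) · h(x) with h(x) = -3·x^2 + x - 1. Hence g | f, i.e. f ∈ (g).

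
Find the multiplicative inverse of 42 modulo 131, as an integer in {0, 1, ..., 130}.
42^(−1) ≡ 78 (mod 131)

Apply the extended Euclidean algorithm to (131, 42), tracking rows (r, s, t) with s·131 + t·42 = r. Each division r_prev = q·r_cur + r_new produces the new row as (previous row) − q·(current row):
  row A: (131, 1, 0)   [1·131 + 0·42 = 131]
  row B: (42, 0, 1)   [0·131 + 1·42 = 42]
  131 = 3·42 + 5   → row C = row A − 3·row B = (5, 1, −3)   [check: 1·131 − 3·42 = 5]
  42 = 8·5 + 2   → row D = row B − 8·row C = (2, −8, 25)   [check: −8·131 + 25·42 = 2]
  5 = 2·2 + 1   → row E = row C − 2·row D = (1, 17, −53)   [check: 17·131 − 53·42 = 1]
  2 = 2·1 + 0   → remainder 0, stop. gcd = 1 (last nonzero row E).
The gcd is 1, so 42 is invertible mod 131. The last nonzero row gives 17·131 − 53·42 = 1, so t = −53. So 42^(−1) ≡ −53 ≡ 78 (mod 131). Verify: 42 · 78 = 3276 ≡ 1 (mod 131). ✓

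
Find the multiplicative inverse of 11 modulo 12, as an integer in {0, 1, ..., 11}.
Apply the extended Euclidean algorithm to (12, 11), tracking rows (r, s, t) with s·12 + t·11 = r. Each division r_prev = q·r_cur + r_new produces the new row as (previous row) − q·(current row):
  row A: (12, 1, 0)   [1·12 + 0·11 = 12]
  row B: (11, 0, 1)   [0·12 + 1·11 = 11]
  12 = 1·11 + 1   → row C = row A − 1·row B = (1, 1, −1)   [check: 1·12 − 1·11 = 1]
  11 = 11·1 + 0   → remainder 0, stop. gcd = 1 (last nonzero row C).
The gcd is 1, so 11 is invertible mod 12. The last nonzero row gives 1·12 − 1·11 = 1, so t = −1. So 11^(−1) ≡ −1 ≡ 11 (mod 12). Verify: 11 · 11 = 121 ≡ 1 (mod 12). ✓

Final answer: 11^(−1) ≡ 11 (mod 12)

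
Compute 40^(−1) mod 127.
40^(−1) ≡ 54 (mod 127)

Apply the extended Euclidean algorithm to (127, 40), tracking rows (r, s, t) with s·127 + t·40 = r. Each division r_prev = q·r_cur + r_new produces the new row as (previous row) − q·(current row):
  row A: (127, 1, 0)   [1·127 + 0·40 = 127]
  row B: (40, 0, 1)   [0·127 + 1·40 = 40]
  127 = 3·40 + 7   → row C = row A − 3·row B = (7, 1, −3)   [check: 1·127 − 3·40 = 7]
  40 = 5·7 + 5   → row D = row B − 5·row C = (5, −5, 16)   [check: −5·127 + 16·40 = 5]
  7 = 1·5 + 2   → row E = row C − 1·row D = (2, 6, −19)   [check: 6·127 − 19·40 = 2]
  5 = 2·2 + 1   → row F = row D − 2·row E = (1, −17, 54)   [check: −17·127 + 54·40 = 1]
  2 = 2·1 + 0   → remainder 0, stop. gcd = 1 (last nonzero row F).
The gcd is 1, so 40 is invertible mod 127. The last nonzero row gives −17·127 + 54·40 = 1, so t = 54. So 40^(−1) ≡ 54 (mod 127). Verify: 40 · 54 = 2160 ≡ 1 (mod 127). ✓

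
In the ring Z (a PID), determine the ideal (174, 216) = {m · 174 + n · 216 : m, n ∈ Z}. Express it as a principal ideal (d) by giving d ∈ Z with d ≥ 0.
(174, 216) = (6); d = 6

In the PID Z, (a, b) is generated by gcd(a, b). Compute gcd(216, 174) with the extended Euclidean algorithm, tracking rows (r, s, t) with s·216 + t·174 = r:
  row A: (216, 1, 0)   [1·216 + 0·174 = 216]
  row B: (174, 0, 1)   [0·216 + 1·174 = 174]
  216 = 1·174 + 42   → row C = row A − 1·row B = (42, 1, −1)   [check: 1·216 − 1·174 = 42]
  174 = 4·42 + 6   → row D = row B − 4·row C = (6, −4, 5)   [check: −4·216 + 5·174 = 6]
  42 = 7·6 + 0   → remainder 0, stop. gcd = 6 (last nonzero row D).
So gcd(174, 216) = 6, with Bézout identity −4·216 + 5·174 = 6. Containment (⊇): the Bézout identity exhibits 6 as an element of (174, 216), giving (6) ⊆ (174, 216). Containment (⊆): since 6 | 174 and 6 | 216 (174 = 6·29, 216 = 6·36), every Z-linear combination of 174 and 216 is divisible by 6, so (174, 216) ⊆ (6). Therefore (174, 216) = (6), d = 6.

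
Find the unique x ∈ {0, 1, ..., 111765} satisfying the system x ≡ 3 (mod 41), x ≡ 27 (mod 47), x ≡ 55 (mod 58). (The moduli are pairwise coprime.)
The moduli 41, 47, 58 are pairwise coprime, so by the CRT there is a unique solution mod 41·47·58 = 111766.
Solve by successive substitution. Start with x ≡ 3 (mod 41).
  Combine with x ≡ 27 (mod 47): write x = 3 + 41·t and require 3 + 41·t ≡ 27 (mod 47), i.e. 41·t ≡ 27 − 3 ≡ 24 (mod 47). Since 41^(−1) ≡ 39 (mod 47), t ≡ 39·24 ≡ 43 (mod 47). So x ≡ 3 + 41·43 = 1766 (mod 1927).
  Combine with x ≡ 55 (mod 58): write x = 1766 + 1927·t and require 1766 + 1927·t ≡ 55 (mod 58), i.e. 1927·t ≡ 55 − 1766 ≡ 29 (mod 58). Since 1927^(−1) ≡ 9 (mod 58) (1927 ≡ 13 (mod 58)), t ≡ 9·29 ≡ 29 (mod 58). So x ≡ 1766 + 1927·29 = 57649 (mod 111766).
Unique solution in [0, 111766): x = 57649.

Final answer: x ≡ 57649 (mod 111766); the representative in [0, 111766) is 57649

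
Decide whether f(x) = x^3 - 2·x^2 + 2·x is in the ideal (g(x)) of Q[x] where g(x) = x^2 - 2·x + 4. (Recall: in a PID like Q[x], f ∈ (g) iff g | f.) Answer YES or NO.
NO

In Q[x] the ideal (g) consists of all multiples of g, so f ∈ (g) iff g | f, i.e. iff the remainder of f on division by g is 0. Divide f by g (g is monic, so eliminate the leading term of the running remainder at each step):
  leading term x^3: subtract (x)·g(x) = x^3 - 2·x^2 + 4·x, leaving -2·x
The remainder r(x) = -2·x ≠ 0 (and deg r < deg g), so g ∤ f, i.e. f ∉ (g).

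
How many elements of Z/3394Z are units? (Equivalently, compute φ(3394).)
Z/3394Z has φ(3394) = 1696 units

An element a ∈ Z/3394Z is a unit iff gcd(a, 3394) = 1, so the number of units is φ(3394). φ is multiplicative, with φ(p^e) = p^e − p^(e−1). Factorise 3394 = 2 · 1697. Then
  φ(3394) = (2 − 1) · (1697 − 1) = 1 · 1696 = 1696.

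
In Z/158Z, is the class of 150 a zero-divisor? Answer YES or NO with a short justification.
gcd(150, 158) = 2 > 1, so 150 is not a unit in Z/158Z. In Z/nZ every nonzero non-unit is a zero-divisor: explicitly, take b = 158/gcd = 79 ≠ 0 (mod 158); then 150·79 = 11850 = 75·158, i.e. 150·79 ≡ 0 (mod 158). So 150 is a zero-divisor.

Final answer: YES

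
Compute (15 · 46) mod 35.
25

Reduce the factors first: 46 ≡ 11 (mod 35), so 15 · 46 ≡ 15 · 11 (mod 35). 15 · 11 = 165. Dividing by 35: 165 = 4·35 + 25. So (15 · 46) mod 35 = 25.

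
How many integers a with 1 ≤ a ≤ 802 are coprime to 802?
The number of a ∈ {1, ..., 802} with gcd(a, 802) = 1 is by definition Euler's totient φ(802). φ is multiplicative, with φ(p^e) = p^e − p^(e−1). Factorise 802 = 2 · 401. Then
  φ(802) = (2 − 1) · (401 − 1) = 1 · 400 = 400.
So there are 400 such integers.

Final answer: 400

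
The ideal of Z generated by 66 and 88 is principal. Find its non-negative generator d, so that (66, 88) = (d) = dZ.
In the PID Z, (a, b) is generated by gcd(a, b). Compute gcd(88, 66) with the extended Euclidean algorithm, tracking rows (r, s, t) with s·88 + t·66 = r:
  row A: (88, 1, 0)   [1·88 + 0·66 = 88]
  row B: (66, 0, 1)   [0·88 + 1·66 = 66]
  88 = 1·66 + 22   → row C = row A − 1·row B = (22, 1, −1)   [check: 1·88 − 1·66 = 22]
  66 = 3·22 + 0   → remainder 0, stop. gcd = 22 (last nonzero row C).
So gcd(66, 88) = 22, with Bézout identity 1·88 − 1·66 = 22. Containment (⊇): the Bézout identity exhibits 22 as an element of (66, 88), giving (22) ⊆ (66, 88). Containment (⊆): since 22 | 66 and 22 | 88 (66 = 22·3, 88 = 22·4), every Z-linear combination of 66 and 88 is divisible by 22, so (66, 88) ⊆ (22). Therefore (66, 88) = (22), d = 22.

Final answer: (66, 88) = (22); d = 22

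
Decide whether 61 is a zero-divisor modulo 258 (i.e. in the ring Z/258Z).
gcd(61, 258) = 1, so 61 is a unit in Z/258Z (it has a multiplicative inverse). A unit cannot be a zero-divisor: if 61·b ≡ 0 then multiplying both sides by 61^(−1) gives b ≡ 0. So 61 is not a zero-divisor.

Final answer: NO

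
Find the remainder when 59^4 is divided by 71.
4

Use repeated squaring. Binary(4) = 100. Walk through the bits of the exponent 4 left-to-right: at each bit after the leading one, square the running value, then multiply by 59 if the bit is 1 (always reducing mod 71):
  bit 1 = 1 (leading): start with 59.
  bit 2 = 0: square 59^2 = 3481 ≡ 2 (mod 71).
  bit 3 = 0: square 2^2 = 4 (mod 71).
Final value: 59^4 ≡ 4 (mod 71).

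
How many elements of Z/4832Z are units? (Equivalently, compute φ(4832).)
An element a ∈ Z/4832Z is a unit iff gcd(a, 4832) = 1, so the number of units is φ(4832). φ is multiplicative, with φ(p^e) = p^e − p^(e−1). Factorise 4832 = 2^5 · 151. Then
  φ(4832) = (2^5 − 2^4) · (151 − 1) = 16 · 150 = 2400.

Final answer: Z/4832Z has φ(4832) = 2400 units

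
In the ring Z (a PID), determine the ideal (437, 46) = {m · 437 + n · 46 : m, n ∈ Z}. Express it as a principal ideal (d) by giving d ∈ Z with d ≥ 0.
In the PID Z, (a, b) is generated by gcd(a, b). Compute gcd(437, 46) with the extended Euclidean algorithm, tracking rows (r, s, t) with s·437 + t·46 = r:
  row A: (437, 1, 0)   [1·437 + 0·46 = 437]
  row B: (46, 0, 1)   [0·437 + 1·46 = 46]
  437 = 9·46 + 23   → row C = row A − 9·row B = (23, 1, −9)   [check: 1·437 − 9·46 = 23]
  46 = 2·23 + 0   → remainder 0, stop. gcd = 23 (last nonzero row C).
So gcd(437, 46) = 23, with Bézout identity 1·437 − 9·46 = 23. Containment (⊇): the Bézout identity exhibits 23 as an element of (437, 46), giving (23) ⊆ (437, 46). Containment (⊆): since 23 | 437 and 23 | 46 (437 = 23·19, 46 = 23·2), every Z-linear combination of 437 and 46 is divisible by 23, so (437, 46) ⊆ (23). Therefore (437, 46) = (23), d = 23.

Final answer: (437, 46) = (23); d = 23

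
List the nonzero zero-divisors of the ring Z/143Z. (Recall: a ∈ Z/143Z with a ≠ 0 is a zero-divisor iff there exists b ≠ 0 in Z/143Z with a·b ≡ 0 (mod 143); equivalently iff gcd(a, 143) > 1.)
An element a ∈ Z/143Z (with a ≠ 0) is a zero-divisor iff gcd(a, 143) > 1 (because a is a unit precisely when gcd(a, n) = 1, and in Z/nZ every nonzero, non-unit element is a zero-divisor). Scan a = 1, ..., 142 and keep those with gcd(a, 143) > 1:
  gcd(11, 143) = 11, gcd(13, 143) = 13, gcd(22, 143) = 11, gcd(26, 143) = 13, gcd(33, 143) = 11, gcd(39, 143) = 13, gcd(44, 143) = 11, gcd(52, 143) = 13, gcd(55, 143) = 11, gcd(65, 143) = 13, gcd(66, 143) = 11, gcd(77, 143) = 11, gcd(78, 143) = 13, gcd(88, 143) = 11, gcd(91, 143) = 13, gcd(99, 143) = 11, gcd(104, 143) = 13, gcd(110, 143) = 11, gcd(117, 143) = 13, gcd(121, 143) = 11, gcd(130, 143) = 13, gcd(132, 143) = 11.
All other a ∈ {1, ..., 142} have gcd(a, 143) = 1 and are units. So the nonzero zero-divisors are exactly the 22 values of a appearing in this scan.

Final answer: nonzero zero-divisors of Z/143Z = {11, 13, 22, 26, 33, 39, 44, 52, 55, 65, 66, 77, 78, 88, 91, 99, 104, 110, 117, 121, 130, 132}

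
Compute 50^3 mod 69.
41

Use repeated squaring. Binary(3) = 11. Walk through the bits of the exponent 3 left-to-right: at each bit after the leading one, square the running value, then multiply by 50 if the bit is 1 (always reducing mod 69):
  bit 1 = 1 (leading): start with 50.
  bit 2 = 1: square 50^2 = 2500 ≡ 16; bit is 1, so multiply 16·50 = 800 ≡ 41 (mod 69).
Final value: 50^3 ≡ 41 (mod 69).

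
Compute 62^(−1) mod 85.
Apply the extended Euclidean algorithm to (85, 62), tracking rows (r, s, t) with s·85 + t·62 = r. Each division r_prev = q·r_cur + r_new produces the new row as (previous row) − q·(current row):
  row A: (85, 1, 0)   [1·85 + 0·62 = 85]
  row B: (62, 0, 1)   [0·85 + 1·62 = 62]
  85 = 1·62 + 23   → row C = row A − 1·row B = (23, 1, −1)   [check: 1·85 − 1·62 = 23]
  62 = 2·23 + 16   → row D = row B − 2·row C = (16, −2, 3)   [check: −2·85 + 3·62 = 16]
  23 = 1·16 + 7   → row E = row C − 1·row D = (7, 3, −4)   [check: 3·85 − 4·62 = 7]
  16 = 2·7 + 2   → row F = row D − 2·row E = (2, −8, 11)   [check: −8·85 + 11·62 = 2]
  7 = 3·2 + 1   → row G = row E − 3·row F = (1, 27, −37)   [check: 27·85 − 37·62 = 1]
  2 = 2·1 + 0   → remainder 0, stop. gcd = 1 (last nonzero row G).
The gcd is 1, so 62 is invertible mod 85. The last nonzero row gives 27·85 − 37·62 = 1, so t = −37. So 62^(−1) ≡ −37 ≡ 48 (mod 85). Verify: 62 · 48 = 2976 ≡ 1 (mod 85). ✓

Final answer: 62^(−1) ≡ 48 (mod 85)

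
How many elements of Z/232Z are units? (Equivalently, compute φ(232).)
Z/232Z has φ(232) = 112 units

An element a ∈ Z/232Z is a unit iff gcd(a, 232) = 1, so the number of units is φ(232). φ is multiplicative, with φ(p^e) = p^e − p^(e−1). Factorise 232 = 2^3 · 29. Then
  φ(232) = (2^3 − 2^2) · (29 − 1) = 4 · 28 = 112.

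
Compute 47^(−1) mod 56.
47^(−1) ≡ 31 (mod 56)

Apply the extended Euclidean algorithm to (56, 47), tracking rows (r, s, t) with s·56 + t·47 = r. Each division r_prev = q·r_cur + r_new produces the new row as (previous row) − q·(current row):
  row A: (56, 1, 0)   [1·56 + 0·47 = 56]
  row B: (47, 0, 1)   [0·56 + 1·47 = 47]
  56 = 1·47 + 9   → row C = row A − 1·row B = (9, 1, −1)   [check: 1·56 − 1·47 = 9]
  47 = 5·9 + 2   → row D = row B − 5·row C = (2, −5, 6)   [check: −5·56 + 6·47 = 2]
  9 = 4·2 + 1   → row E = row C − 4·row D = (1, 21, −25)   [check: 21·56 − 25·47 = 1]
  2 = 2·1 + 0   → remainder 0, stop. gcd = 1 (last nonzero row E).
The gcd is 1, so 47 is invertible mod 56. The last nonzero row gives 21·56 − 25·47 = 1, so t = −25. So 47^(−1) ≡ −25 ≡ 31 (mod 56). Verify: 47 · 31 = 1457 ≡ 1 (mod 56). ✓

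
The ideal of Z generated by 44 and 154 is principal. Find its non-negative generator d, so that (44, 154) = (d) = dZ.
In the PID Z, (a, b) is generated by gcd(a, b). Compute gcd(154, 44) with the extended Euclidean algorithm, tracking rows (r, s, t) with s·154 + t·44 = r:
  row A: (154, 1, 0)   [1·154 + 0·44 = 154]
  row B: (44, 0, 1)   [0·154 + 1·44 = 44]
  154 = 3·44 + 22   → row C = row A − 3·row B = (22, 1, −3)   [check: 1·154 − 3·44 = 22]
  44 = 2·22 + 0   → remainder 0, stop. gcd = 22 (last nonzero row C).
So gcd(44, 154) = 22, with Bézout identity 1·154 − 3·44 = 22. Containment (⊇): the Bézout identity exhibits 22 as an element of (44, 154), giving (22) ⊆ (44, 154). Containment (⊆): since 22 | 44 and 22 | 154 (44 = 22·2, 154 = 22·7), every Z-linear combination of 44 and 154 is divisible by 22, so (44, 154) ⊆ (22). Therefore (44, 154) = (22), d = 22.

Final answer: (44, 154) = (22); d = 22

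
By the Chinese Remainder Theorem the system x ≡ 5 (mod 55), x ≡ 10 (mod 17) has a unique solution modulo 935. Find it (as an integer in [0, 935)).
x ≡ 775 (mod 935); the representative in [0, 935) is 775

The moduli 55, 17 are pairwise coprime, so by the CRT there is a unique solution mod 55·17 = 935.
Solve by successive substitution. Start with x ≡ 5 (mod 55).
  Combine with x ≡ 10 (mod 17): write x = 5 + 55·t and require 5 + 55·t ≡ 10 (mod 17), i.e. 55·t ≡ 10 − 5 ≡ 5 (mod 17). Since 55^(−1) ≡ 13 (mod 17) (55 ≡ 4 (mod 17)), t ≡ 13·5 ≡ 14 (mod 17). So x ≡ 5 + 55·14 = 775 (mod 935).
Unique solution in [0, 935): x = 775.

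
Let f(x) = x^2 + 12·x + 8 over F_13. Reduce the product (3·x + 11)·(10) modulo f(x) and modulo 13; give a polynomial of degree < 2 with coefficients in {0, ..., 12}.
Multiply as integer polynomials: a · b = 30·x + 110. Reducing coefficients mod 13: a · b ≡ 4·x + 6. This already has degree < 2, so no reduction by f is needed. Hence a · b ≡ 4·x + 6 in F_13[x]/(f).

Final answer: a · b ≡ 4·x + 6 (mod f(x))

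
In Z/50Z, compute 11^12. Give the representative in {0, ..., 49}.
Use repeated squaring. Binary(12) = 1100. Walk through the bits of the exponent 12 left-to-right: at each bit after the leading one, square the running value, then multiply by 11 if the bit is 1 (always reducing mod 50):
  bit 1 = 1 (leading): start with 11.
  bit 2 = 1: square 11^2 = 121 ≡ 21; bit is 1, so multiply 21·11 = 231 ≡ 31 (mod 50).
  bit 3 = 0: square 31^2 = 961 ≡ 11 (mod 50).
  bit 4 = 0: square 11^2 = 121 ≡ 21 (mod 50).
Final value: 11^12 ≡ 21 (mod 50).

Final answer: 21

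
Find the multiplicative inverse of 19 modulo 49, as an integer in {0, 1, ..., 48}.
Apply the extended Euclidean algorithm to (49, 19), tracking rows (r, s, t) with s·49 + t·19 = r. Each division r_prev = q·r_cur + r_new produces the new row as (previous row) − q·(current row):
  row A: (49, 1, 0)   [1·49 + 0·19 = 49]
  row B: (19, 0, 1)   [0·49 + 1·19 = 19]
  49 = 2·19 + 11   → row C = row A − 2·row B = (11, 1, −2)   [check: 1·49 − 2·19 = 11]
  19 = 1·11 + 8   → row D = row B − 1·row C = (8, −1, 3)   [check: −1·49 + 3·19 = 8]
  11 = 1·8 + 3   → row E = row C − 1·row D = (3, 2, −5)   [check: 2·49 − 5·19 = 3]
  8 = 2·3 + 2   → row F = row D − 2·row E = (2, −5, 13)   [check: −5·49 + 13·19 = 2]
  3 = 1·2 + 1   → row G = row E − 1·row F = (1, 7, −18)   [check: 7·49 − 18·19 = 1]
  2 = 2·1 + 0   → remainder 0, stop. gcd = 1 (last nonzero row G).
The gcd is 1, so 19 is invertible mod 49. The last nonzero row gives 7·49 − 18·19 = 1, so t = −18. So 19^(−1) ≡ −18 ≡ 31 (mod 49). Verify: 19 · 31 = 589 ≡ 1 (mod 49). ✓

Final answer: 19^(−1) ≡ 31 (mod 49)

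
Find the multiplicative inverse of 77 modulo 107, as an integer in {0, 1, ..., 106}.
77^(−1) ≡ 82 (mod 107)

Apply the extended Euclidean algorithm to (107, 77), tracking rows (r, s, t) with s·107 + t·77 = r. Each division r_prev = q·r_cur + r_new produces the new row as (previous row) − q·(current row):
  row A: (107, 1, 0)   [1·107 + 0·77 = 107]
  row B: (77, 0, 1)   [0·107 + 1·77 = 77]
  107 = 1·77 + 30   → row C = row A − 1·row B = (30, 1, −1)   [check: 1·107 − 1·77 = 30]
  77 = 2·30 + 17   → row D = row B − 2·row C = (17, −2, 3)   [check: −2·107 + 3·77 = 17]
  30 = 1·17 + 13   → row E = row C − 1·row D = (13, 3, −4)   [check: 3·107 − 4·77 = 13]
  17 = 1·13 + 4   → row F = row D − 1·row E = (4, −5, 7)   [check: −5·107 + 7·77 = 4]
  13 = 3·4 + 1   → row G = row E − 3·row F = (1, 18, −25)   [check: 18·107 − 25·77 = 1]
  4 = 4·1 + 0   → remainder 0, stop. gcd = 1 (last nonzero row G).
The gcd is 1, so 77 is invertible mod 107. The last nonzero row gives 18·107 − 25·77 = 1, so t = −25. So 77^(−1) ≡ −25 ≡ 82 (mod 107). Verify: 77 · 82 = 6314 ≡ 1 (mod 107). ✓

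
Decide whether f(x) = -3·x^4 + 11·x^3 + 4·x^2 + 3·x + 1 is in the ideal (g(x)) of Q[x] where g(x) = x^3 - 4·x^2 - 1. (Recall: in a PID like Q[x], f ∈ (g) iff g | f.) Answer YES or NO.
YES

In Q[x] the ideal (g) consists of all multiples of g, so f ∈ (g) iff g | f, i.e. iff the remainder of f on division by g is 0. Divide f by g (g is monic, so eliminate the leading term of the running remainder at each step):
  leading term -3·x^4: subtract (-3·x)·g(x) = -3·x^4 + 12·x^3 + 3·x, leaving -x^3 + 4·x^2 + 1
  leading term -x^3: subtract (-1)·g(x) = -x^3 + 4·x^2 + 1, leaving 0
The remainder is 0, so f(x) = g(x) · h(x) with h(x) = -3·x - 1. Hence g | f, i.e. f ∈ (g).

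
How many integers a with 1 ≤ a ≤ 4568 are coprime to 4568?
2280

The number of a ∈ {1, ..., 4568} with gcd(a, 4568) = 1 is by definition Euler's totient φ(4568). φ is multiplicative, with φ(p^e) = p^e − p^(e−1). Factorise 4568 = 2^3 · 571. Then
  φ(4568) = (2^3 − 2^2) · (571 − 1) = 4 · 570 = 2280.
So there are 2280 such integers.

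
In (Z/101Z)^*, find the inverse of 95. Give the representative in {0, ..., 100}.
Apply the extended Euclidean algorithm to (101, 95), tracking rows (r, s, t) with s·101 + t·95 = r. Each division r_prev = q·r_cur + r_new produces the new row as (previous row) − q·(current row):
  row A: (101, 1, 0)   [1·101 + 0·95 = 101]
  row B: (95, 0, 1)   [0·101 + 1·95 = 95]
  101 = 1·95 + 6   → row C = row A − 1·row B = (6, 1, −1)   [check: 1·101 − 1·95 = 6]
  95 = 15·6 + 5   → row D = row B − 15·row C = (5, −15, 16)   [check: −15·101 + 16·95 = 5]
  6 = 1·5 + 1   → row E = row C − 1·row D = (1, 16, −17)   [check: 16·101 − 17·95 = 1]
  5 = 5·1 + 0   → remainder 0, stop. gcd = 1 (last nonzero row E).
The gcd is 1, so 95 is invertible mod 101. The last nonzero row gives 16·101 − 17·95 = 1, so t = −17. So 95^(−1) ≡ −17 ≡ 84 (mod 101). Verify: 95 · 84 = 7980 ≡ 1 (mod 101). ✓

Final answer: 95^(−1) ≡ 84 (mod 101)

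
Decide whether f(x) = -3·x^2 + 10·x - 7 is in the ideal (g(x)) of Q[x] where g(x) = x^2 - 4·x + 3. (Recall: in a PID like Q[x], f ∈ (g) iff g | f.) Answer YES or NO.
NO

In Q[x] the ideal (g) consists of all multiples of g, so f ∈ (g) iff g | f, i.e. iff the remainder of f on division by g is 0. Divide f by g (g is monic, so eliminate the leading term of the running remainder at each step):
  leading term -3·x^2: subtract (-3)·g(x) = -3·x^2 + 12·x - 9, leaving 2 - 2·x
The remainder r(x) = 2 - 2·x ≠ 0 (and deg r < deg g), so g ∤ f, i.e. f ∉ (g).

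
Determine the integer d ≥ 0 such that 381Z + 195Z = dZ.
(381, 195) = (3); d = 3

In the PID Z, (a, b) is generated by gcd(a, b). Compute gcd(381, 195) with the extended Euclidean algorithm, tracking rows (r, s, t) with s·381 + t·195 = r:
  row A: (381, 1, 0)   [1·381 + 0·195 = 381]
  row B: (195, 0, 1)   [0·381 + 1·195 = 195]
  381 = 1·195 + 186   → row C = row A − 1·row B = (186, 1, −1)   [check: 1·381 − 1·195 = 186]
  195 = 1·186 + 9   → row D = row B − 1·row C = (9, −1, 2)   [check: −1·381 + 2·195 = 9]
  186 = 20·9 + 6   → row E = row C − 20·row D = (6, 21, −41)   [check: 21·381 − 41·195 = 6]
  9 = 1·6 + 3   → row F = row D − 1·row E = (3, −22, 43)   [check: −22·381 + 43·195 = 3]
  6 = 2·3 + 0   → remainder 0, stop. gcd = 3 (last nonzero row F).
So gcd(381, 195) = 3, with Bézout identity −22·381 + 43·195 = 3. Containment (⊇): the Bézout identity exhibits 3 as an element of (381, 195), giving (3) ⊆ (381, 195). Containment (⊆): since 3 | 381 and 3 | 195 (381 = 3·127, 195 = 3·65), every Z-linear combination of 381 and 195 is divisible by 3, so (381, 195) ⊆ (3). Therefore (381, 195) = (3), d = 3.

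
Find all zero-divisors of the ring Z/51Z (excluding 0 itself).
nonzero zero-divisors of Z/51Z = {3, 6, 9, 12, 15, 17, 18, 21, 24, 27, 30, 33, 34, 36, 39, 42, 45, 48}

An element a ∈ Z/51Z (with a ≠ 0) is a zero-divisor iff gcd(a, 51) > 1 (because a is a unit precisely when gcd(a, n) = 1, and in Z/nZ every nonzero, non-unit element is a zero-divisor). Scan a = 1, ..., 50 and keep those with gcd(a, 51) > 1:
  gcd(3, 51) = 3, gcd(6, 51) = 3, gcd(9, 51) = 3, gcd(12, 51) = 3, gcd(15, 51) = 3, gcd(17, 51) = 17, gcd(18, 51) = 3, gcd(21, 51) = 3, gcd(24, 51) = 3, gcd(27, 51) = 3, gcd(30, 51) = 3, gcd(33, 51) = 3, gcd(34, 51) = 17, gcd(36, 51) = 3, gcd(39, 51) = 3, gcd(42, 51) = 3, gcd(45, 51) = 3, gcd(48, 51) = 3.
All other a ∈ {1, ..., 50} have gcd(a, 51) = 1 and are units. So the nonzero zero-divisors are exactly the 18 values of a appearing in this scan.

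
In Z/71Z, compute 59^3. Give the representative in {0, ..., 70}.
Use repeated squaring. Binary(3) = 11. Walk through the bits of the exponent 3 left-to-right: at each bit after the leading one, square the running value, then multiply by 59 if the bit is 1 (always reducing mod 71):
  bit 1 = 1 (leading): start with 59.
  bit 2 = 1: square 59^2 = 3481 ≡ 2; bit is 1, so multiply 2·59 = 118 ≡ 47 (mod 71).
Final value: 59^3 ≡ 47 (mod 71).

Final answer: 47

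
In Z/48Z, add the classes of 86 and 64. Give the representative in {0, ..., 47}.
6

Reduce the summands first: 86 ≡ 38, 64 ≡ 16 (mod 48), so 86 + 64 ≡ 38 + 16 (mod 48). 38 + 16 = 54; 54 = 1·48 + 6, so (86 + 64) mod 48 = 6.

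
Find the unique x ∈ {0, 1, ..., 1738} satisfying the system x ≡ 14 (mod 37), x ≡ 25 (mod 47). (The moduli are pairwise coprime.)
x ≡ 495 (mod 1739); the representative in [0, 1739) is 495

The moduli 37, 47 are pairwise coprime, so by the CRT there is a unique solution mod 37·47 = 1739.
Solve by successive substitution. Start with x ≡ 14 (mod 37).
  Combine with x ≡ 25 (mod 47): write x = 14 + 37·t and require 14 + 37·t ≡ 25 (mod 47), i.e. 37·t ≡ 25 − 14 ≡ 11 (mod 47). Since 37^(−1) ≡ 14 (mod 47), t ≡ 14·11 ≡ 13 (mod 47). So x ≡ 14 + 37·13 = 495 (mod 1739).
Unique solution in [0, 1739): x = 495.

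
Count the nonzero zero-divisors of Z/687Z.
In Z/687Z each nonzero element is either a unit (gcd with 687 is 1) or a zero-divisor (gcd > 1). The number of units is φ(687): factorise 687 = 3 · 229, so φ(687) = (3 − 1) · (229 − 1) = 2 · 228 = 456. The nonzero elements number 687 − 1 = 686. Hence the nonzero zero-divisors number 686 − 456 = 230.

Final answer: Z/687Z has 230 nonzero zero-divisors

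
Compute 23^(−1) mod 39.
23^(−1) ≡ 17 (mod 39)

Apply the extended Euclidean algorithm to (39, 23), tracking rows (r, s, t) with s·39 + t·23 = r. Each division r_prev = q·r_cur + r_new produces the new row as (previous row) − q·(current row):
  row A: (39, 1, 0)   [1·39 + 0·23 = 39]
  row B: (23, 0, 1)   [0·39 + 1·23 = 23]
  39 = 1·23 + 16   → row C = row A − 1·row B = (16, 1, −1)   [check: 1·39 − 1·23 = 16]
  23 = 1·16 + 7   → row D = row B − 1·row C = (7, −1, 2)   [check: −1·39 + 2·23 = 7]
  16 = 2·7 + 2   → row E = row C − 2·row D = (2, 3, −5)   [check: 3·39 − 5·23 = 2]
  7 = 3·2 + 1   → row F = row D − 3·row E = (1, −10, 17)   [check: −10·39 + 17·23 = 1]
  2 = 2·1 + 0   → remainder 0, stop. gcd = 1 (last nonzero row F).
The gcd is 1, so 23 is invertible mod 39. The last nonzero row gives −10·39 + 17·23 = 1, so t = 17. So 23^(−1) ≡ 17 (mod 39). Verify: 23 · 17 = 391 ≡ 1 (mod 39). ✓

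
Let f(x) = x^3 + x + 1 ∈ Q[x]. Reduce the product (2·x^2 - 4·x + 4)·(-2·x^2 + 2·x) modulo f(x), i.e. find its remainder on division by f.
a · b ≡ -12·x^2 - 12 (mod f(x))

First multiply in Q[x] without reducing: a · b = -4·x^4 + 12·x^3 - 16·x^2 + 8·x. Now divide by f(x) = x^3 + x + 1, eliminating the leading term at each step:
  leading term -4·x^4: subtract (-4·x)·f(x) = -4·x^4 - 4·x^2 - 4·x, leaving 12·x^3 - 12·x^2 + 12·x
  leading term 12·x^3: subtract (12)·f(x) = 12·x^3 + 12·x + 12, leaving -12·x^2 - 12
The degree is now < 3, so this is the remainder. Hence a · b ≡ -12·x^2 - 12 in Q[x]/(f).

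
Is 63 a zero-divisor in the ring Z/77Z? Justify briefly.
gcd(63, 77) = 7 > 1, so 63 is not a unit in Z/77Z. In Z/nZ every nonzero non-unit is a zero-divisor: explicitly, take b = 77/gcd = 11 ≠ 0 (mod 77); then 63·11 = 693 = 9·77, i.e. 63·11 ≡ 0 (mod 77). So 63 is a zero-divisor.

Final answer: YES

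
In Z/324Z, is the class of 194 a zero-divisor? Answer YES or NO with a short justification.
gcd(194, 324) = 2 > 1, so 194 is not a unit in Z/324Z. In Z/nZ every nonzero non-unit is a zero-divisor: explicitly, take b = 324/gcd = 162 ≠ 0 (mod 324); then 194·162 = 31428 = 97·324, i.e. 194·162 ≡ 0 (mod 324). So 194 is a zero-divisor.

Final answer: YES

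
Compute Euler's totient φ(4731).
φ(4731) = 2952

φ is multiplicative, with φ(p^e) = p^e − p^(e−1). Factorise 4731 = 3 · 19 · 83. Then
  φ(4731) = (3 − 1) · (19 − 1) · (83 − 1) = 2 · 18 · 82 = 2952.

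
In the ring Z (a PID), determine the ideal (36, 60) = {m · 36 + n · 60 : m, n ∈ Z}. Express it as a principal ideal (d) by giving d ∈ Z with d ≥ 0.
In the PID Z, (a, b) is generated by gcd(a, b). Compute gcd(60, 36) with the extended Euclidean algorithm, tracking rows (r, s, t) with s·60 + t·36 = r:
  row A: (60, 1, 0)   [1·60 + 0·36 = 60]
  row B: (36, 0, 1)   [0·60 + 1·36 = 36]
  60 = 1·36 + 24   → row C = row A − 1·row B = (24, 1, −1)   [check: 1·60 − 1·36 = 24]
  36 = 1·24 + 12   → row D = row B − 1·row C = (12, −1, 2)   [check: −1·60 + 2·36 = 12]
  24 = 2·12 + 0   → remainder 0, stop. gcd = 12 (last nonzero row D).
So gcd(36, 60) = 12, with Bézout identity −1·60 + 2·36 = 12. Containment (⊇): the Bézout identity exhibits 12 as an element of (36, 60), giving (12) ⊆ (36, 60). Containment (⊆): since 12 | 36 and 12 | 60 (36 = 12·3, 60 = 12·5), every Z-linear combination of 36 and 60 is divisible by 12, so (36, 60) ⊆ (12). Therefore (36, 60) = (12), d = 12.

Final answer: (36, 60) = (12); d = 12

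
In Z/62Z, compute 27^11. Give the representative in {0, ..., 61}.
27

Use repeated squaring. Binary(11) = 1011. Walk through the bits of the exponent 11 left-to-right: at each bit after the leading one, square the running value, then multiply by 27 if the bit is 1 (always reducing mod 62):
  bit 1 = 1 (leading): start with 27.
  bit 2 = 0: square 27^2 = 729 ≡ 47 (mod 62).
  bit 3 = 1: square 47^2 = 2209 ≡ 39; bit is 1, so multiply 39·27 = 1053 ≡ 61 (mod 62).
  bit 4 = 1: square 61^2 = 3721 ≡ 1; bit is 1, so multiply 1·27 = 27 (mod 62).
Final value: 27^11 ≡ 27 (mod 62).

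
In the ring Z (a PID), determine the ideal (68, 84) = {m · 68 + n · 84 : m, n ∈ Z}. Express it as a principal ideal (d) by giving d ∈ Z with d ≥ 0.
In the PID Z, (a, b) is generated by gcd(a, b). Compute gcd(84, 68) with the extended Euclidean algorithm, tracking rows (r, s, t) with s·84 + t·68 = r:
  row A: (84, 1, 0)   [1·84 + 0·68 = 84]
  row B: (68, 0, 1)   [0·84 + 1·68 = 68]
  84 = 1·68 + 16   → row C = row A − 1·row B = (16, 1, −1)   [check: 1·84 − 1·68 = 16]
  68 = 4·16 + 4   → row D = row B − 4·row C = (4, −4, 5)   [check: −4·84 + 5·68 = 4]
  16 = 4·4 + 0   → remainder 0, stop. gcd = 4 (last nonzero row D).
So gcd(68, 84) = 4, with Bézout identity −4·84 + 5·68 = 4. Containment (⊇): the Bézout identity exhibits 4 as an element of (68, 84), giving (4) ⊆ (68, 84). Containment (⊆): since 4 | 68 and 4 | 84 (68 = 4·17, 84 = 4·21), every Z-linear combination of 68 and 84 is divisible by 4, so (68, 84) ⊆ (4). Therefore (68, 84) = (4), d = 4.

Final answer: (68, 84) = (4); d = 4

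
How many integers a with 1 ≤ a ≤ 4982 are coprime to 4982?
The number of a ∈ {1, ..., 4982} with gcd(a, 4982) = 1 is by definition Euler's totient φ(4982). φ is multiplicative, with φ(p^e) = p^e − p^(e−1). Factorise 4982 = 2 · 47 · 53. Then
  φ(4982) = (2 − 1) · (47 − 1) · (53 − 1) = 1 · 46 · 52 = 2392.
So there are 2392 such integers.

Final answer: 2392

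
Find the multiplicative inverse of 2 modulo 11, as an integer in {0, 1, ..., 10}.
2^(−1) ≡ 6 (mod 11)

Apply the extended Euclidean algorithm to (11, 2), tracking rows (r, s, t) with s·11 + t·2 = r. Each division r_prev = q·r_cur + r_new produces the new row as (previous row) − q·(current row):
  row A: (11, 1, 0)   [1·11 + 0·2 = 11]
  row B: (2, 0, 1)   [0·11 + 1·2 = 2]
  11 = 5·2 + 1   → row C = row A − 5·row B = (1, 1, −5)   [check: 1·11 − 5·2 = 1]
  2 = 2·1 + 0   → remainder 0, stop. gcd = 1 (last nonzero row C).
The gcd is 1, so 2 is invertible mod 11. The last nonzero row gives 1·11 − 5·2 = 1, so t = −5. So 2^(−1) ≡ −5 ≡ 6 (mod 11). Verify: 2 · 6 = 12 ≡ 1 (mod 11). ✓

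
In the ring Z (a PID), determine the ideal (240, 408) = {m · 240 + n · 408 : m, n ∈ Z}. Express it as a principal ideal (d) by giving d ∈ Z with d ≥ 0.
(240, 408) = (24); d = 24

In the PID Z, (a, b) is generated by gcd(a, b). Compute gcd(408, 240) with the extended Euclidean algorithm, tracking rows (r, s, t) with s·408 + t·240 = r:
  row A: (408, 1, 0)   [1·408 + 0·240 = 408]
  row B: (240, 0, 1)   [0·408 + 1·240 = 240]
  408 = 1·240 + 168   → row C = row A − 1·row B = (168, 1, −1)   [check: 1·408 − 1·240 = 168]
  240 = 1·168 + 72   → row D = row B − 1·row C = (72, −1, 2)   [check: −1·408 + 2·240 = 72]
  168 = 2·72 + 24   → row E = row C − 2·row D = (24, 3, −5)   [check: 3·408 − 5·240 = 24]
  72 = 3·24 + 0   → remainder 0, stop. gcd = 24 (last nonzero row E).
So gcd(240, 408) = 24, with Bézout identity 3·408 − 5·240 = 24. Containment (⊇): the Bézout identity exhibits 24 as an element of (240, 408), giving (24) ⊆ (240, 408). Containment (⊆): since 24 | 240 and 24 | 408 (240 = 24·10, 408 = 24·17), every Z-linear combination of 240 and 408 is divisible by 24, so (240, 408) ⊆ (24). Therefore (240, 408) = (24), d = 24.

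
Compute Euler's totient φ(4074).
φ(4074) = 1152

φ is multiplicative, with φ(p^e) = p^e − p^(e−1). Factorise 4074 = 2 · 3 · 7 · 97. Then
  φ(4074) = (2 − 1) · (3 − 1) · (7 − 1) · (97 − 1) = 1 · 2 · 6 · 96 = 1152.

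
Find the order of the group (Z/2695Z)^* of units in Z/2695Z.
|(Z/2695Z)^*| = 1680

(Z/2695Z)^* consists of the classes a with gcd(a, 2695) = 1, so its order is φ(2695). φ is multiplicative, with φ(p^e) = p^e − p^(e−1). Factorise 2695 = 5 · 7^2 · 11. Then
  φ(2695) = (5 − 1) · (7^2 − 7^1) · (11 − 1) = 4 · 42 · 10 = 1680.
Thus |(Z/2695Z)^*| = 1680.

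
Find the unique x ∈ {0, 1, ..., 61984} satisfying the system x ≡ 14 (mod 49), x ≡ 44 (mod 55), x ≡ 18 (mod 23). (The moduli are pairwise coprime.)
The moduli 49, 55, 23 are pairwise coprime, so by the CRT there is a unique solution mod 49·55·23 = 61985.
Solve by successive substitution. Start with x ≡ 14 (mod 49).
  Combine with x ≡ 44 (mod 55): write x = 14 + 49·t and require 14 + 49·t ≡ 44 (mod 55), i.e. 49·t ≡ 44 − 14 ≡ 30 (mod 55). Since 49^(−1) ≡ 9 (mod 55), t ≡ 9·30 ≡ 50 (mod 55). So x ≡ 14 + 49·50 = 2464 (mod 2695).
  Combine with x ≡ 18 (mod 23): write x = 2464 + 2695·t and require 2464 + 2695·t ≡ 18 (mod 23), i.e. 2695·t ≡ 18 − 2464 ≡ 15 (mod 23). Since 2695^(−1) ≡ 6 (mod 23) (2695 ≡ 4 (mod 23)), t ≡ 6·15 ≡ 21 (mod 23). So x ≡ 2464 + 2695·21 = 59059 (mod 61985).
Unique solution in [0, 61985): x = 59059.

Final answer: x ≡ 59059 (mod 61985); the representative in [0, 61985) is 59059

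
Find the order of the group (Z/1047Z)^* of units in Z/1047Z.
(Z/1047Z)^* consists of the classes a with gcd(a, 1047) = 1, so its order is φ(1047). φ is multiplicative, with φ(p^e) = p^e − p^(e−1). Factorise 1047 = 3 · 349. Then
  φ(1047) = (3 − 1) · (349 − 1) = 2 · 348 = 696.
Thus |(Z/1047Z)^*| = 696.

Final answer: |(Z/1047Z)^*| = 696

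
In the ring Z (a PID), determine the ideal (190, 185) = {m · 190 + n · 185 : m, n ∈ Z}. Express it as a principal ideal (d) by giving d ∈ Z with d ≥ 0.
(190, 185) = (5); d = 5

In the PID Z, (a, b) is generated by gcd(a, b). Compute gcd(190, 185) with the extended Euclidean algorithm, tracking rows (r, s, t) with s·190 + t·185 = r:
  row A: (190, 1, 0)   [1·190 + 0·185 = 190]
  row B: (185, 0, 1)   [0·190 + 1·185 = 185]
  190 = 1·185 + 5   → row C = row A − 1·row B = (5, 1, −1)   [check: 1·190 − 1·185 = 5]
  185 = 37·5 + 0   → remainder 0, stop. gcd = 5 (last nonzero row C).
So gcd(190, 185) = 5, with Bézout identity 1·190 − 1·185 = 5. Containment (⊇): the Bézout identity exhibits 5 as an element of (190, 185), giving (5) ⊆ (190, 185). Containment (⊆): since 5 | 190 and 5 | 185 (190 = 5·38, 185 = 5·37), every Z-linear combination of 190 and 185 is divisible by 5, so (190, 185) ⊆ (5). Therefore (190, 185) = (5), d = 5.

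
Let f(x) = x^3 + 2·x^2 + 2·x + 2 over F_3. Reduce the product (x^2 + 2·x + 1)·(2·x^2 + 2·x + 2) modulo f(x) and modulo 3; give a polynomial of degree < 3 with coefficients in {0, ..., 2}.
Multiply as integer polynomials: a · b = 2·x^4 + 6·x^3 + 8·x^2 + 6·x + 2. Reducing coefficients mod 3: a · b ≡ 2·x^4 + 2·x^2 + 2. Now divide by f(x) = x^3 + 2·x^2 + 2·x + 2 in F_3[x], eliminating the leading term at each step:
  leading term 2·x^4: subtract (2·x)·f(x) = 2·x^4 + x^3 + x^2 + x, leaving 2·x^3 + x^2 + 2·x + 2 (coefficients mod 3)
  leading term 2·x^3: subtract (2)·f(x) = 2·x^3 + x^2 + x + 1, leaving x + 1 (coefficients mod 3)
The degree is now < 3, so this is the remainder. Hence a · b ≡ x + 1 in F_3[x]/(f).

Final answer: a · b ≡ x + 1 (mod f(x))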